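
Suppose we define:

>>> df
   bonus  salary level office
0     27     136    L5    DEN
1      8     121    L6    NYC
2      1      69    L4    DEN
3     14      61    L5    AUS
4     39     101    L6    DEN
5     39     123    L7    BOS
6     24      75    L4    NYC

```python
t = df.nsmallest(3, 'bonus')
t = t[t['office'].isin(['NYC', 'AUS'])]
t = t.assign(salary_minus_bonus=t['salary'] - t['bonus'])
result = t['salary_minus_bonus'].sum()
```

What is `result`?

160

take 3 rows with smallest bonus:
   bonus  salary level office
2      1      69    L4    DEN
1      8     121    L6    NYC
3     14      61    L5    AUS
filter rows where office in ['NYC', 'AUS']:
   bonus  salary level office
1      8     121    L6    NYC
3     14      61    L5    AUS
add column salary_minus_bonus = t['salary'] - t['bonus']:
   bonus  salary level office  salary_minus_bonus
1      8     121    L6    NYC                 113
3     14      61    L5    AUS                  47
Finally, sum of column 'salary_minus_bonus' = 160.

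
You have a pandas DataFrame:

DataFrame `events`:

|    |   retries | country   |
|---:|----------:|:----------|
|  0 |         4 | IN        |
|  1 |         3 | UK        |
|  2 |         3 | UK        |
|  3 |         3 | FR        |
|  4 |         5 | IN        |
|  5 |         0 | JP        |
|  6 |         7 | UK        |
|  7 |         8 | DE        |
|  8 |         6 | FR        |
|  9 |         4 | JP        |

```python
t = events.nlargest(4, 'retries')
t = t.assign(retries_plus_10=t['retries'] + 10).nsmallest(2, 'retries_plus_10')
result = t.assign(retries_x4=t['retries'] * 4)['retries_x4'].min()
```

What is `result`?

20

take 4 rows with largest retries:
   retries country
7        8      DE
6        7      UK
8        6      FR
4        5      IN
add column retries_plus_10 = t['retries'] + 10:
   retries country  retries_plus_10
7        8      DE               18
6        7      UK               17
8        6      FR               16
4        5      IN               15
take 2 rows with smallest retries_plus_10:
   retries country  retries_plus_10
4        5      IN               15
8        6      FR               16
add column retries_x4 = t['retries'] * 4:
   retries country  retries_plus_10  retries_x4
4        5      IN               15          20
8        6      FR               16          24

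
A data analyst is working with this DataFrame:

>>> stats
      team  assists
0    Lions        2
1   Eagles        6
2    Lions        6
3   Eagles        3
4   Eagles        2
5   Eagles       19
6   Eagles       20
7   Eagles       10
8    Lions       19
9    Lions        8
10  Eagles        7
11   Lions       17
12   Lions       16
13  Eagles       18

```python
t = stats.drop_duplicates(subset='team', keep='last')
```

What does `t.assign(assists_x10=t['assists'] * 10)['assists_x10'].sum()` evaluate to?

340

drop duplicate team (keep=last):
      team  assists
12   Lions       16
13  Eagles       18
add column assists_x10 = t['assists'] * 10:
      team  assists  assists_x10
12   Lions       16          160
13  Eagles       18          180
Finally, sum of column 'assists_x10' = 340.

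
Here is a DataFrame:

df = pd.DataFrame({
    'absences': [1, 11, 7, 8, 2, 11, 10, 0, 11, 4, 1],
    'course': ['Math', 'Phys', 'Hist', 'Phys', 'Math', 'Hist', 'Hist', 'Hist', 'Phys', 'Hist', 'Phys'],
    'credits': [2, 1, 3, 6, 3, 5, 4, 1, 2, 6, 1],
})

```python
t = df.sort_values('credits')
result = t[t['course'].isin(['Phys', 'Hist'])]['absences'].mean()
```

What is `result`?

7.0

sort by credits:
    absences course  credits
1         11   Phys        1
7          0   Hist        1
10         1   Phys        1
0          1   Math        2
8         11   Phys        2
2          7   Hist        3
4          2   Math        3
6         10   Hist        4
5         11   Hist        5
3          8   Phys        6
9          4   Hist        6
filter rows where course in ['Phys', 'Hist']:
    absences course  credits
1         11   Phys        1
7          0   Hist        1
10         1   Phys        1
8         11   Phys        2
2          7   Hist        3
6         10   Hist        4
5         11   Hist        5
3          8   Phys        6
9          4   Hist        6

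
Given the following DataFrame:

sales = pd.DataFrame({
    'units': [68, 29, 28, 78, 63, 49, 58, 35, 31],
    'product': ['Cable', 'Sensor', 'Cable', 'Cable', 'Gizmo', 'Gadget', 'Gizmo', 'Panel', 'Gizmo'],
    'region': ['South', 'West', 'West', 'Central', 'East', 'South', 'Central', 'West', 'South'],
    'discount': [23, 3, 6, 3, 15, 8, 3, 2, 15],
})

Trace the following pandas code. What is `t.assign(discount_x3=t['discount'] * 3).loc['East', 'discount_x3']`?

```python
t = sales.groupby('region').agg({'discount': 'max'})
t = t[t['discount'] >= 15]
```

group by region, max of discount:
         discount
region           
Central         3
East           15
South          23
West            6
filter rows where discount >= 15:
        discount
region          
East          15
South         23
add column discount_x3 = t['discount'] * 3:
        discount  discount_x3
region                       
East          15           45
South         23           69
Then the value at row 'East', column 'discount_x3': 45

45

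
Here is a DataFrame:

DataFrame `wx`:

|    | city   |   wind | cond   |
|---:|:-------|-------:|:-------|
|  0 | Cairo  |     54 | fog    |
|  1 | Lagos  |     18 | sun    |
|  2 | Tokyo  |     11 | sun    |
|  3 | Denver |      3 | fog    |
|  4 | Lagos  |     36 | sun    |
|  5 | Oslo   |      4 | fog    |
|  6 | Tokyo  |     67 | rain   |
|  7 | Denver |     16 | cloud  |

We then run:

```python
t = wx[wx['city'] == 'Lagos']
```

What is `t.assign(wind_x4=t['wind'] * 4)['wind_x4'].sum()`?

216

filter rows where city == 'Lagos':
    city  wind cond
1  Lagos    18  sun
4  Lagos    36  sun
add column wind_x4 = t['wind'] * 4:
    city  wind cond  wind_x4
1  Lagos    18  sun       72
4  Lagos    36  sun      144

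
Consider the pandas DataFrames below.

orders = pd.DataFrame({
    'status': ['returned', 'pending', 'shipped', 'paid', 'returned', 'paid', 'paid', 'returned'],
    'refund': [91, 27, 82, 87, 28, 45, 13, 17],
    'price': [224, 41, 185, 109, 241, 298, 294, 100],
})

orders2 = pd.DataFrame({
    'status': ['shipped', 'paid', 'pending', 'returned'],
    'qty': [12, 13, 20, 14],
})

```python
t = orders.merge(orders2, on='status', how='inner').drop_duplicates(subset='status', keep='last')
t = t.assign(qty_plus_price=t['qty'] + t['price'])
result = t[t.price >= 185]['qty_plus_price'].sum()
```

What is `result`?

504

merge on 'status' (how='inner') → 8 rows:
     status  refund  price  qty
0  returned      91    224   14
1   pending      27     41   20
2   shipped      82    185   12
3      paid      87    109   13
4  returned      28    241   14
5      paid      45    298   13
6      paid      13    294   13
7  returned      17    100   14
drop duplicate status (keep=last):
     status  refund  price  qty
1   pending      27     41   20
2   shipped      82    185   12
6      paid      13    294   13
7  returned      17    100   14
add column qty_plus_price = t['qty'] + t['price']:
     status  refund  price  qty  qty_plus_price
1   pending      27     41   20              61
2   shipped      82    185   12             197
6      paid      13    294   13             307
7  returned      17    100   14             114
filter rows where price >= 185:
    status  refund  price  qty  qty_plus_price
2  shipped      82    185   12             197
6     paid      13    294   13             307
Hence 504.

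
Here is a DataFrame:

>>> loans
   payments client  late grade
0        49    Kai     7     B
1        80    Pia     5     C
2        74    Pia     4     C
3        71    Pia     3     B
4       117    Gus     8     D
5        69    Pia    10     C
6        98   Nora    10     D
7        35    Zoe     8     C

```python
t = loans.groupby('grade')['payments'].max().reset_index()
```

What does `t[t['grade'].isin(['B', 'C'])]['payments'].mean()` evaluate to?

group by grade, max of payments:
grade
B     71
C     80
D    117
Name: payments, dtype: int64
reset_index():
  grade  payments
0     B        71
1     C        80
2     D       117
filter rows where grade in ['B', 'C']:
  grade  payments
0     B        71
1     C        80
Finally, mean of column 'payments' = 75.5.

75.5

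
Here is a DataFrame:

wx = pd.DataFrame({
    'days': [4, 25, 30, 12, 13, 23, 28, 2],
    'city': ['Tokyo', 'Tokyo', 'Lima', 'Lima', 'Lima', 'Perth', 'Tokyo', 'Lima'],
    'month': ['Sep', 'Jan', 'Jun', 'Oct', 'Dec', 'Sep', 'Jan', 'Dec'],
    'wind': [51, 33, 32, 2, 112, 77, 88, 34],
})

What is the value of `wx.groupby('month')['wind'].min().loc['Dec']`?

group by month, min of wind:
month
Dec    34
Jan    33
Jun    32
Oct     2
Sep    51
Name: wind, dtype: int64
So loc['Dec'] = 34.

34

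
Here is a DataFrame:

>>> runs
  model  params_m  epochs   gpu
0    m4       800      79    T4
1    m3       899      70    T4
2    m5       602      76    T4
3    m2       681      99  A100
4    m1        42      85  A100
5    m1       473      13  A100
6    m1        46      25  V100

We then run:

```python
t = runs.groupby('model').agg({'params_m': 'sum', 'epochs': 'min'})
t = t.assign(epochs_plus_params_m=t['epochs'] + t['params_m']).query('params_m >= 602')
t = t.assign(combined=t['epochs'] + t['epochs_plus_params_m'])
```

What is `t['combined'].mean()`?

907.5

group by model: sum(params_m), min(epochs):
       params_m  epochs
model                  
m1          561      13
m2          681      99
m3          899      70
m4          800      79
m5          602      76
add column epochs_plus_params_m = t['epochs'] + t['params_m']:
       params_m  epochs  epochs_plus_params_m
model                                        
m1          561      13                   574
m2          681      99                   780
m3          899      70                   969
m4          800      79                   879
m5          602      76                   678
filter rows where params_m >= 602:
       params_m  epochs  epochs_plus_params_m
model                                        
m2          681      99                   780
m3          899      70                   969
m4          800      79                   879
m5          602      76                   678
add column combined = t['epochs'] + t['epochs_plus_params_m']:
       params_m  epochs  epochs_plus_params_m  combined
model                                                  
m2          681      99                   780       879
m3          899      70                   969      1039
m4          800      79                   879       958
m5          602      76                   678       754
mean of column 'combined' → 907.5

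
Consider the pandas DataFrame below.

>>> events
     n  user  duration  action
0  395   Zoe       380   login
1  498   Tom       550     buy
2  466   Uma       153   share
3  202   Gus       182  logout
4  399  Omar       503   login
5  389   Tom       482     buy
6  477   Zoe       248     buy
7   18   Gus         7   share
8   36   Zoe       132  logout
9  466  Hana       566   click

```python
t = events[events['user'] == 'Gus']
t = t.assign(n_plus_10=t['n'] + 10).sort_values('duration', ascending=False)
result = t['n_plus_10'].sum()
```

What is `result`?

filter rows where user == 'Gus':
     n user  duration  action
3  202  Gus       182  logout
7   18  Gus         7   share
add column n_plus_10 = t['n'] + 10:
     n user  duration  action  n_plus_10
3  202  Gus       182  logout        212
7   18  Gus         7   share         28
sort by duration descending:
     n user  duration  action  n_plus_10
3  202  Gus       182  logout        212
7   18  Gus         7   share         28
The sum of column 'n_plus_10' is 240.

240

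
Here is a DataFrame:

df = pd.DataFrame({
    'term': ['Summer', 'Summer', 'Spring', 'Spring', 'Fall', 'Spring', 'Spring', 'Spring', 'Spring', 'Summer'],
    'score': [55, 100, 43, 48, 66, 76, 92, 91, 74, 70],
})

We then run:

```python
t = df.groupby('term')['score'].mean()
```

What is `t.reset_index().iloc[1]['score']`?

group by term, mean of score:
term
Fall      66.000000
Spring    70.666667
Summer    75.000000
Name: score, dtype: float64
reset_index():
     term      score
0    Fall  66.000000
1  Spring  70.666667
2  Summer  75.000000

70.6666666667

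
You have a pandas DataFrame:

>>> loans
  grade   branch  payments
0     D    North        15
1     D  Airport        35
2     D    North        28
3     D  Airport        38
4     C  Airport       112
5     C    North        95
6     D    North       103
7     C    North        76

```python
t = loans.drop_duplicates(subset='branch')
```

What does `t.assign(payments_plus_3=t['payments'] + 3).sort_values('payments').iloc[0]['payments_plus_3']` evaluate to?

18

drop duplicate branch (keep=first):
  grade   branch  payments
0     D    North        15
1     D  Airport        35
add column payments_plus_3 = t['payments'] + 3:
  grade   branch  payments  payments_plus_3
0     D    North        15               18
1     D  Airport        35               38
sort by payments:
  grade   branch  payments  payments_plus_3
0     D    North        15               18
1     D  Airport        35               38
Hence 18.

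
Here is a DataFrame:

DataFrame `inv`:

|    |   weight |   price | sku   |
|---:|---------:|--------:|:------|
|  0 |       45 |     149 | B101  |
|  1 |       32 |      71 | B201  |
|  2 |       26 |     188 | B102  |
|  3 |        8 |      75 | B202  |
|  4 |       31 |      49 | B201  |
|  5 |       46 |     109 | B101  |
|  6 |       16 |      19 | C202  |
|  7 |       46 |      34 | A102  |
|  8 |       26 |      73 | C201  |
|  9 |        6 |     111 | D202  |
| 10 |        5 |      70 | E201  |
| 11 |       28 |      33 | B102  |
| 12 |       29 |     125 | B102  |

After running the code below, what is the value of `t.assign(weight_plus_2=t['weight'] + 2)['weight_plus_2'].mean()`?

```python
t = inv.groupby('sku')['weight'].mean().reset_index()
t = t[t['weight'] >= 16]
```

group by sku, mean of weight:
sku
A102    46.000000
B101    45.500000
B102    27.666667
B201    31.500000
B202     8.000000
C201    26.000000
C202    16.000000
D202     6.000000
E201     5.000000
Name: weight, dtype: float64
reset_index():
    sku     weight
0  A102  46.000000
1  B101  45.500000
2  B102  27.666667
3  B201  31.500000
4  B202   8.000000
5  C201  26.000000
6  C202  16.000000
7  D202   6.000000
8  E201   5.000000
filter rows where weight >= 16:
    sku     weight
0  A102  46.000000
1  B101  45.500000
2  B102  27.666667
3  B201  31.500000
5  C201  26.000000
6  C202  16.000000
add column weight_plus_2 = t['weight'] + 2:
    sku     weight  weight_plus_2
0  A102  46.000000      48.000000
1  B101  45.500000      47.500000
2  B102  27.666667      29.666667
3  B201  31.500000      33.500000
5  C201  26.000000      28.000000
6  C202  16.000000      18.000000

34.1111111111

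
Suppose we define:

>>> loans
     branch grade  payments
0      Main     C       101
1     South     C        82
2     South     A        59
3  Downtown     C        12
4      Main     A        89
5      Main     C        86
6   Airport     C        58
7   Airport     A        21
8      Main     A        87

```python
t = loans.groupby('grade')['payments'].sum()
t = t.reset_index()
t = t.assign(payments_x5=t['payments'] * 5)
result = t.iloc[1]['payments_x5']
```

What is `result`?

group by grade, sum of payments:
grade
A    256
C    339
Name: payments, dtype: int64
reset_index():
  grade  payments
0     A       256
1     C       339
add column payments_x5 = t['payments'] * 5:
  grade  payments  payments_x5
0     A       256         1280
1     C       339         1695
So iloc[1]['payments_x5'] = 1695.

1695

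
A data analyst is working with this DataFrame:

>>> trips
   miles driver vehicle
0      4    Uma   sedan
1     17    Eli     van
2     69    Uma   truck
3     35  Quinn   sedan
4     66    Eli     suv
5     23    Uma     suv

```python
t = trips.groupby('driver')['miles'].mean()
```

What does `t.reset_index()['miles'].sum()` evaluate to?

108.5

group by driver, mean of miles:
driver
Eli      41.5
Quinn    35.0
Uma      32.0
Name: miles, dtype: float64
reset_index():
  driver  miles
0    Eli   41.5
1  Quinn   35.0
2    Uma   32.0
The sum of column 'miles' is 108.5.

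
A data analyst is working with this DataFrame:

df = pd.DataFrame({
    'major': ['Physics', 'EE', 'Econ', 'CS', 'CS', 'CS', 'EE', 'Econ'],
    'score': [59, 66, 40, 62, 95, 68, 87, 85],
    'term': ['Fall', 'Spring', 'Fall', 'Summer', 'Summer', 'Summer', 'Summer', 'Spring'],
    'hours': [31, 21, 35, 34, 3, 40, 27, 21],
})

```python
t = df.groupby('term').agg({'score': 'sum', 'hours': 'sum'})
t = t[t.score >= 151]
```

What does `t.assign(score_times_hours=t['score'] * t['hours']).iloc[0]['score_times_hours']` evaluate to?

group by term: sum(score), sum(hours):
        score  hours
term                
Fall       99     66
Spring    151     42
Summer    312    104
filter rows where score >= 151:
        score  hours
term                
Spring    151     42
Summer    312    104
add column score_times_hours = t['score'] * t['hours']:
        score  hours  score_times_hours
term                                   
Spring    151     42               6342
Summer    312    104              32448

6342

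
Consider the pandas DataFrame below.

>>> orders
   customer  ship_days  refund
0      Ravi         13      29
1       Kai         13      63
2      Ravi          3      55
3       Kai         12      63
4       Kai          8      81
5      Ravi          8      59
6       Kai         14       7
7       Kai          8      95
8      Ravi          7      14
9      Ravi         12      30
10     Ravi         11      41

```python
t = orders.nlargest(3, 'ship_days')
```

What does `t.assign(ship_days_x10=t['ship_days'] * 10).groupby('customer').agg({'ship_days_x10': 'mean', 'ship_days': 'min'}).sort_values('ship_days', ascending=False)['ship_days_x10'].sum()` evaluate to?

take 3 rows with largest ship_days:
  customer  ship_days  refund
6      Kai         14       7
0     Ravi         13      29
1      Kai         13      63
add column ship_days_x10 = t['ship_days'] * 10:
  customer  ship_days  refund  ship_days_x10
6      Kai         14       7            140
0     Ravi         13      29            130
1      Kai         13      63            130
group by customer: mean(ship_days_x10), min(ship_days):
          ship_days_x10  ship_days
customer                          
Kai               135.0         13
Ravi              130.0         13
sort by ship_days descending:
          ship_days_x10  ship_days
customer                          
Kai               135.0         13
Ravi              130.0         13
So sum() = 265.0.

265.0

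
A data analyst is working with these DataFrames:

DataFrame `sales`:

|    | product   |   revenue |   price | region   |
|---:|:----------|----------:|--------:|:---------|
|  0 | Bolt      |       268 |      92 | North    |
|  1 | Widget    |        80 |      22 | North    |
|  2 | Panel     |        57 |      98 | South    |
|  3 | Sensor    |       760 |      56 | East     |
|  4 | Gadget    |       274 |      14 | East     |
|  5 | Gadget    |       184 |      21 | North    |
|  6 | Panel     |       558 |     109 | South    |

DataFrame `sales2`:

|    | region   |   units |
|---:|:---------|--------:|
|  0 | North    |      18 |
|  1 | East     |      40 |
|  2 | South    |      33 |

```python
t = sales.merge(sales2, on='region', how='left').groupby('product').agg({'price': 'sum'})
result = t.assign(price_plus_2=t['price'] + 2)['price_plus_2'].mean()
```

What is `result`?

merge on 'region' (how='left') → 7 rows:
  product  revenue  price region  units
0    Bolt      268     92  North     18
1  Widget       80     22  North     18
2   Panel       57     98  South     33
3  Sensor      760     56   East     40
4  Gadget      274     14   East     40
5  Gadget      184     21  North     18
6   Panel      558    109  South     33
group by product, sum of price:
         price
product       
Bolt        92
Gadget      35
Panel      207
Sensor      56
Widget      22
add column price_plus_2 = t['price'] + 2:
         price  price_plus_2
product                     
Bolt        92            94
Gadget      35            37
Panel      207           209
Sensor      56            58
Widget      22            24
Taking the mean of column 'price_plus_2' gives 84.4.

84.4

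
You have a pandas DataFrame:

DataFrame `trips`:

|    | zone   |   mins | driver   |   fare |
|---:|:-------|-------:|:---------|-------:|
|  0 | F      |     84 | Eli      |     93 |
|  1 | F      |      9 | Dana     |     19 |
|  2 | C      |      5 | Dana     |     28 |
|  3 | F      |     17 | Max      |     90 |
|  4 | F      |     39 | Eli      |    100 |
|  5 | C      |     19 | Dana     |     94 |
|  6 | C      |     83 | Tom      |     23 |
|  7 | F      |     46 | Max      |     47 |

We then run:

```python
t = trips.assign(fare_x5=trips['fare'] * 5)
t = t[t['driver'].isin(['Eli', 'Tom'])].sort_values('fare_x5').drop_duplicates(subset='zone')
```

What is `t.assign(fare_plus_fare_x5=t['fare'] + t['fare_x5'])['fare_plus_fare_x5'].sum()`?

696

add column fare_x5 = trips['fare'] * 5:
  zone  mins driver  fare  fare_x5
0    F    84    Eli    93      465
1    F     9   Dana    19       95
2    C     5   Dana    28      140
3    F    17    Max    90      450
4    F    39    Eli   100      500
5    C    19   Dana    94      470
6    C    83    Tom    23      115
7    F    46    Max    47      235
filter rows where driver in ['Eli', 'Tom']:
  zone  mins driver  fare  fare_x5
0    F    84    Eli    93      465
4    F    39    Eli   100      500
6    C    83    Tom    23      115
sort by fare_x5:
  zone  mins driver  fare  fare_x5
6    C    83    Tom    23      115
0    F    84    Eli    93      465
4    F    39    Eli   100      500
drop duplicate zone (keep=first):
  zone  mins driver  fare  fare_x5
6    C    83    Tom    23      115
0    F    84    Eli    93      465
add column fare_plus_fare_x5 = t['fare'] + t['fare_x5']:
  zone  mins driver  fare  fare_x5  fare_plus_fare_x5
6    C    83    Tom    23      115                138
0    F    84    Eli    93      465                558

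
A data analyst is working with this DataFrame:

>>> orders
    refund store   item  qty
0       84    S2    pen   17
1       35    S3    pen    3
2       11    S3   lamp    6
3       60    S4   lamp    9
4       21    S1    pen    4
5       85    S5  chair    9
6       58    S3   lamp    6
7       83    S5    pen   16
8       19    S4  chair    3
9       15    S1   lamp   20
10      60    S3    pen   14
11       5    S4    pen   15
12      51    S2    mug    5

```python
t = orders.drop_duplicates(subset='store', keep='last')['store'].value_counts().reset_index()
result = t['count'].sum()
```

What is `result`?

5

drop duplicate store (keep=last):
    refund store  item  qty
7       83    S5   pen   16
9       15    S1  lamp   20
10      60    S3   pen   14
11       5    S4   pen   15
12      51    S2   mug    5
value_counts of store:
store
S5    1
S1    1
S3    1
S4    1
S2    1
Name: count, dtype: int64
reset_index():
  store  count
0    S5      1
1    S1      1
2    S3      1
3    S4      1
4    S2      1
Hence 5.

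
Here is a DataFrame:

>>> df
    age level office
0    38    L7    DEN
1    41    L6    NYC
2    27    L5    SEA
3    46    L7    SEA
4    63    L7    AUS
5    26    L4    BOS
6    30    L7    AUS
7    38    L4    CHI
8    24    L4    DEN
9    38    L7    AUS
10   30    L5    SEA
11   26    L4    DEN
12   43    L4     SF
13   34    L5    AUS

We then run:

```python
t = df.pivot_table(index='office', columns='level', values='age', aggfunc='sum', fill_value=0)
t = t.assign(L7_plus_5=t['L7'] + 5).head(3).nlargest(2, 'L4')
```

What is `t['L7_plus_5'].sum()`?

10

pivot: rows=office, cols=level, sum(age):
level   L4  L5  L6   L7
office                 
AUS      0  34   0  131
BOS     26   0   0    0
CHI     38   0   0    0
DEN     50   0   0   38
NYC      0   0  41    0
SEA      0  57   0   46
SF      43   0   0    0
add column L7_plus_5 = t['L7'] + 5:
level   L4  L5  L6   L7  L7_plus_5
office                            
AUS      0  34   0  131        136
BOS     26   0   0    0          5
CHI     38   0   0    0          5
DEN     50   0   0   38         43
NYC      0   0  41    0          5
SEA      0  57   0   46         51
SF      43   0   0    0          5
take first 3 rows:
level   L4  L5  L6   L7  L7_plus_5
office                            
AUS      0  34   0  131        136
BOS     26   0   0    0          5
CHI     38   0   0    0          5
take 2 rows with largest L4:
level   L4  L5  L6  L7  L7_plus_5
office                           
CHI     38   0   0   0          5
BOS     26   0   0   0          5
Reading off the sum of column 'L7_plus_5', we get 10.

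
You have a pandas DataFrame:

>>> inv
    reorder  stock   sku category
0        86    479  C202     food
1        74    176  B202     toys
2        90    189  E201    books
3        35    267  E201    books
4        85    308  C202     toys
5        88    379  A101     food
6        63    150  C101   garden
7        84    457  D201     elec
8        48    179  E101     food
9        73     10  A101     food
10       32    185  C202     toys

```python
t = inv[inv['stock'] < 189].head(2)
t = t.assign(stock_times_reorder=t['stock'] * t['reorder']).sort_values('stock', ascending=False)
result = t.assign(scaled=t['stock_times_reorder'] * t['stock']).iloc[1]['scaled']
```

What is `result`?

1417500

filter rows where stock < 189:
    reorder  stock   sku category
1        74    176  B202     toys
6        63    150  C101   garden
8        48    179  E101     food
9        73     10  A101     food
10       32    185  C202     toys
take first 2 rows:
   reorder  stock   sku category
1       74    176  B202     toys
6       63    150  C101   garden
add column stock_times_reorder = t['stock'] * t['reorder']:
   reorder  stock   sku category  stock_times_reorder
1       74    176  B202     toys                13024
6       63    150  C101   garden                 9450
sort by stock descending:
   reorder  stock   sku category  stock_times_reorder
1       74    176  B202     toys                13024
6       63    150  C101   garden                 9450
add column scaled = t['stock_times_reorder'] * t['stock']:
   reorder  stock   sku category  stock_times_reorder   scaled
1       74    176  B202     toys                13024  2292224
6       63    150  C101   garden                 9450  1417500
Hence 1417500.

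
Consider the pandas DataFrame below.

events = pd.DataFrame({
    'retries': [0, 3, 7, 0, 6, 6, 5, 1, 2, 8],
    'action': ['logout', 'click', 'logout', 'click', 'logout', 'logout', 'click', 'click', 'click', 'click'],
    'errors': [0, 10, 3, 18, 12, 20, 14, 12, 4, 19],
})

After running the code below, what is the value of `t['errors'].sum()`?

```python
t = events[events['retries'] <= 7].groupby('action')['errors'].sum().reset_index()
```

filter rows where retries <= 7:
   retries  action  errors
0        0  logout       0
1        3   click      10
2        7  logout       3
3        0   click      18
4        6  logout      12
5        6  logout      20
6        5   click      14
7        1   click      12
8        2   click       4
group by action, sum of errors:
action
click     58
logout    35
Name: errors, dtype: int64
reset_index():
   action  errors
0   click      58
1  logout      35

93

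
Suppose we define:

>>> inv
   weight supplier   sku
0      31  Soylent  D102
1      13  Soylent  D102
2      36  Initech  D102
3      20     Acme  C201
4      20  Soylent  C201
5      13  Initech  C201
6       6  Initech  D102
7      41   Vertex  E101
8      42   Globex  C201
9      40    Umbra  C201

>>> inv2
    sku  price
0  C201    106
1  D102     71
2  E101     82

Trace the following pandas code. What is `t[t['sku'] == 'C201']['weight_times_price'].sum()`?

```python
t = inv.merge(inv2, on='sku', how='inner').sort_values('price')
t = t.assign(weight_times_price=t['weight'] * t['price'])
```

14310

merge on 'sku' (how='inner') → 10 rows:
   weight supplier   sku  price
0      31  Soylent  D102     71
1      13  Soylent  D102     71
2      36  Initech  D102     71
3      20     Acme  C201    106
4      20  Soylent  C201    106
5      13  Initech  C201    106
6       6  Initech  D102     71
7      41   Vertex  E101     82
8      42   Globex  C201    106
9      40    Umbra  C201    106
sort by price:
   weight supplier   sku  price
0      31  Soylent  D102     71
1      13  Soylent  D102     71
2      36  Initech  D102     71
6       6  Initech  D102     71
7      41   Vertex  E101     82
3      20     Acme  C201    106
4      20  Soylent  C201    106
5      13  Initech  C201    106
8      42   Globex  C201    106
9      40    Umbra  C201    106
add column weight_times_price = t['weight'] * t['price']:
   weight supplier   sku  price  weight_times_price
0      31  Soylent  D102     71                2201
1      13  Soylent  D102     71                 923
2      36  Initech  D102     71                2556
6       6  Initech  D102     71                 426
7      41   Vertex  E101     82                3362
3      20     Acme  C201    106                2120
4      20  Soylent  C201    106                2120
5      13  Initech  C201    106                1378
8      42   Globex  C201    106                4452
9      40    Umbra  C201    106                4240
filter rows where sku == 'C201':
   weight supplier   sku  price  weight_times_price
3      20     Acme  C201    106                2120
4      20  Soylent  C201    106                2120
5      13  Initech  C201    106                1378
8      42   Globex  C201    106                4452
9      40    Umbra  C201    106                4240
Then the sum of column 'weight_times_price': 14310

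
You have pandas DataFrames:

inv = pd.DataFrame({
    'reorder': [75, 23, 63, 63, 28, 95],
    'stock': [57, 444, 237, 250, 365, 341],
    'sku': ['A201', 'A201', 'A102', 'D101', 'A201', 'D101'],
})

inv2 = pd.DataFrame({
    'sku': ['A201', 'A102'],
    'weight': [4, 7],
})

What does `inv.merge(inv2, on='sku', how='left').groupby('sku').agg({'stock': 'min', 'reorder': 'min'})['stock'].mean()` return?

merge on 'sku' (how='left') → 6 rows:
   reorder  stock   sku  weight
0       75     57  A201     4.0
1       23    444  A201     4.0
2       63    237  A102     7.0
3       63    250  D101     NaN
4       28    365  A201     4.0
5       95    341  D101     NaN
group by sku: min(stock), min(reorder):
      stock  reorder
sku                 
A102    237       63
A201     57       23
D101    250       63
Hence 181.333333333.

181.333333333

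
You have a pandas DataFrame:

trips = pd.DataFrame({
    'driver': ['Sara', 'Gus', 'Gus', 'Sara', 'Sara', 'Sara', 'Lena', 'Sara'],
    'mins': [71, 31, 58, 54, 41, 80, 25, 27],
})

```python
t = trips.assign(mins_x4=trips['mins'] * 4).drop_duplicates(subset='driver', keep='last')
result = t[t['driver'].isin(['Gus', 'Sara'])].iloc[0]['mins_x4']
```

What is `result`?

add column mins_x4 = trips['mins'] * 4:
  driver  mins  mins_x4
0   Sara    71      284
1    Gus    31      124
2    Gus    58      232
3   Sara    54      216
4   Sara    41      164
5   Sara    80      320
6   Lena    25      100
7   Sara    27      108
drop duplicate driver (keep=last):
  driver  mins  mins_x4
2    Gus    58      232
6   Lena    25      100
7   Sara    27      108
filter rows where driver in ['Gus', 'Sara']:
  driver  mins  mins_x4
2    Gus    58      232
7   Sara    27      108
Reading off the value at position 0, column 'mins_x4', we get 232.

232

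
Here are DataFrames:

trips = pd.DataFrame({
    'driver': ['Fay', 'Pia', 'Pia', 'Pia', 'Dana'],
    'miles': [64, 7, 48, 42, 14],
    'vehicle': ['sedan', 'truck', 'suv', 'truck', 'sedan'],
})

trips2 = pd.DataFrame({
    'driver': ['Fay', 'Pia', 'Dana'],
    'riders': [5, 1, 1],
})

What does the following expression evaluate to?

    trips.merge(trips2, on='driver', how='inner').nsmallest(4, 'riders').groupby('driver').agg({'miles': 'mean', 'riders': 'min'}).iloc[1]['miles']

merge on 'driver' (how='inner') → 5 rows:
  driver  miles vehicle  riders
0    Fay     64   sedan       5
1    Pia      7   truck       1
2    Pia     48     suv       1
3    Pia     42   truck       1
4   Dana     14   sedan       1
take 4 rows with smallest riders:
  driver  miles vehicle  riders
1    Pia      7   truck       1
2    Pia     48     suv       1
3    Pia     42   truck       1
4   Dana     14   sedan       1
group by driver: mean(miles), min(riders):
            miles  riders
driver                   
Dana    14.000000       1
Pia     32.333333       1
Reading off the value at position 1, column 'miles', we get 32.3333333333.

32.3333333333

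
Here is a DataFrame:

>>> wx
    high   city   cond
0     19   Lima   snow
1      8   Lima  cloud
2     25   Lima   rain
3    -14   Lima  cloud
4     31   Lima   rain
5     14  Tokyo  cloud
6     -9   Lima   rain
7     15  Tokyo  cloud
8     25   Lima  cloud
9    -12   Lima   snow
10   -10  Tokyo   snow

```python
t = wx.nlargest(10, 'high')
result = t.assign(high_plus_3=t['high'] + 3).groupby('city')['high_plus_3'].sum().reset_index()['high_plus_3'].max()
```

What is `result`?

108

take 10 rows with largest high:
    high   city   cond
4     31   Lima   rain
2     25   Lima   rain
8     25   Lima  cloud
0     19   Lima   snow
7     15  Tokyo  cloud
5     14  Tokyo  cloud
1      8   Lima  cloud
6     -9   Lima   rain
10   -10  Tokyo   snow
9    -12   Lima   snow
add column high_plus_3 = t['high'] + 3:
    high   city   cond  high_plus_3
4     31   Lima   rain           34
2     25   Lima   rain           28
8     25   Lima  cloud           28
0     19   Lima   snow           22
7     15  Tokyo  cloud           18
5     14  Tokyo  cloud           17
1      8   Lima  cloud           11
6     -9   Lima   rain           -6
10   -10  Tokyo   snow           -7
9    -12   Lima   snow           -9
group by city, sum of high_plus_3:
city
Lima     108
Tokyo     28
Name: high_plus_3, dtype: int64
reset_index():
    city  high_plus_3
0   Lima          108
1  Tokyo           28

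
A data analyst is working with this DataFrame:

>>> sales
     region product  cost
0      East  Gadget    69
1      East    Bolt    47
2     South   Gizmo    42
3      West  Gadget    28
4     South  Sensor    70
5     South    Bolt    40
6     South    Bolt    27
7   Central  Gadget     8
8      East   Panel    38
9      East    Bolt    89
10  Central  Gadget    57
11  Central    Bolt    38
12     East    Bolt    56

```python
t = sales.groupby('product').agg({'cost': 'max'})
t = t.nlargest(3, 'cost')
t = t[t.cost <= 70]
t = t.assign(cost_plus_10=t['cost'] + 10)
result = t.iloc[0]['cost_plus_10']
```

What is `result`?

group by product, max of cost:
         cost
product      
Bolt       89
Gadget     69
Gizmo      42
Panel      38
Sensor     70
take 3 rows with largest cost:
         cost
product      
Bolt       89
Sensor     70
Gadget     69
filter rows where cost <= 70:
         cost
product      
Sensor     70
Gadget     69
add column cost_plus_10 = t['cost'] + 10:
         cost  cost_plus_10
product                    
Sensor     70            80
Gadget     69            79
value at position 0, column 'cost_plus_10' → 80

80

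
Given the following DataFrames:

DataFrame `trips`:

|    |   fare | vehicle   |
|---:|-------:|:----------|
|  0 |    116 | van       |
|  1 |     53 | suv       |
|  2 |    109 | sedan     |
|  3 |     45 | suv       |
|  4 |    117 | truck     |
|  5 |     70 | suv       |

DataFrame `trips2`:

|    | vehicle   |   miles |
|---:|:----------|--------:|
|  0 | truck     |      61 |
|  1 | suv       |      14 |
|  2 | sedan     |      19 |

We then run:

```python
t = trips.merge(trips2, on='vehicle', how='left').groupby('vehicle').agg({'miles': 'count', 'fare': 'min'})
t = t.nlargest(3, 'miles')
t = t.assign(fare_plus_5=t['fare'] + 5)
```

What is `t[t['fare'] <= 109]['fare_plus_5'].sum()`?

merge on 'vehicle' (how='left') → 6 rows:
   fare vehicle  miles
0   116     van    NaN
1    53     suv   14.0
2   109   sedan   19.0
3    45     suv   14.0
4   117   truck   61.0
5    70     suv   14.0
group by vehicle: count(miles), min(fare):
         miles  fare
vehicle             
sedan        1   109
suv          3    45
truck        1   117
van          0   116
take 3 rows with largest miles:
         miles  fare
vehicle             
suv          3    45
sedan        1   109
truck        1   117
add column fare_plus_5 = t['fare'] + 5:
         miles  fare  fare_plus_5
vehicle                          
suv          3    45           50
sedan        1   109          114
truck        1   117          122
filter rows where fare <= 109:
         miles  fare  fare_plus_5
vehicle                          
suv          3    45           50
sedan        1   109          114

164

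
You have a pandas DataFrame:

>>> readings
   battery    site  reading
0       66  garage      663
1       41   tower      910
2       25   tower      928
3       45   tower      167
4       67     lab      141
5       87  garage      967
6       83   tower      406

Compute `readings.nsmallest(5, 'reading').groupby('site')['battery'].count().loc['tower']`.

3

take 5 rows with smallest reading:
   battery    site  reading
4       67     lab      141
3       45   tower      167
6       83   tower      406
0       66  garage      663
1       41   tower      910
group by site, count of battery:
site
garage    1
lab       1
tower     3
Name: battery, dtype: int64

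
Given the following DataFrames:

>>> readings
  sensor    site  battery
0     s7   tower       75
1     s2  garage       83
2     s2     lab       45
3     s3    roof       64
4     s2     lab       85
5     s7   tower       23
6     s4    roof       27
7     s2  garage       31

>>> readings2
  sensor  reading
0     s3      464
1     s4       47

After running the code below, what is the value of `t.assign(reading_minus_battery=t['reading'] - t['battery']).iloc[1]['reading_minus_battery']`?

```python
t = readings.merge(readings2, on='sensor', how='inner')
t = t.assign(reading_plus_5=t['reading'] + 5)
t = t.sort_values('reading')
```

400

merge on 'sensor' (how='inner') → 2 rows:
  sensor  site  battery  reading
0     s3  roof       64      464
1     s4  roof       27       47
add column reading_plus_5 = t['reading'] + 5:
  sensor  site  battery  reading  reading_plus_5
0     s3  roof       64      464             469
1     s4  roof       27       47              52
sort by reading:
  sensor  site  battery  reading  reading_plus_5
1     s4  roof       27       47              52
0     s3  roof       64      464             469
add column reading_minus_battery = t['reading'] - t['battery']:
  sensor  site  battery  reading  reading_plus_5  reading_minus_battery
1     s4  roof       27       47              52                     20
0     s3  roof       64      464             469                    400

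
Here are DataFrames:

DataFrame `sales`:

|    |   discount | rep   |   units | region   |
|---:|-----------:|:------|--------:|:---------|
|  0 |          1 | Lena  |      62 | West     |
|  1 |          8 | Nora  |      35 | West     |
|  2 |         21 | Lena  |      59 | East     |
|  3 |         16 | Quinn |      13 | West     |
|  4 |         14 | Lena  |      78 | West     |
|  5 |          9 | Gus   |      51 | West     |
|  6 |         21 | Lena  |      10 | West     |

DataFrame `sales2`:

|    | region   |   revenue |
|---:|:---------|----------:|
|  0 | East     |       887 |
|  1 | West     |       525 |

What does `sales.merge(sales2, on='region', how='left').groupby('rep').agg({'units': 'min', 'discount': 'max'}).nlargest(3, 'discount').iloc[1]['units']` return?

merge on 'region' (how='left') → 7 rows:
   discount    rep  units region  revenue
0         1   Lena     62   West      525
1         8   Nora     35   West      525
2        21   Lena     59   East      887
3        16  Quinn     13   West      525
4        14   Lena     78   West      525
5         9    Gus     51   West      525
6        21   Lena     10   West      525
group by rep: min(units), max(discount):
       units  discount
rep                   
Gus       51         9
Lena      10        21
Nora      35         8
Quinn     13        16
take 3 rows with largest discount:
       units  discount
rep                   
Lena      10        21
Quinn     13        16
Gus       51         9
Taking the value at position 1, column 'units' gives 13.

13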